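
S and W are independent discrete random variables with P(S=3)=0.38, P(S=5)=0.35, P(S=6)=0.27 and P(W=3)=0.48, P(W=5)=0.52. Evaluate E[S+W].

8.55

E[S+W] = Σ_s Σ_w (s+w) · P(S=s)P(W=w)
 = 6·0.1824 + 8·0.1976 + 8·0.168 + 10·0.182 + 9·0.1296 + 11·0.1404
 = 1.0944 + 1.5808 + 1.344 + 1.82 + 1.1664 + 1.5444
 = 8.55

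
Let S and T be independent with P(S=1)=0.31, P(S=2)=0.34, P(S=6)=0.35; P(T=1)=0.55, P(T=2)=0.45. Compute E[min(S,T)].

E[min(S,T)] = Σ_s Σ_t min(s,t) · P(S=s)P(T=t)
 = 1·0.1705 + 1·0.1395 + 1·0.187 + 2·0.153 + 1·0.1925 + 2·0.1575
 = 0.1705 + 0.1395 + 0.187 + 0.306 + 0.1925 + 0.315
 = 1.3105

1.3105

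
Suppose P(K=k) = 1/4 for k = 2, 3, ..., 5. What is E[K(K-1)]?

10

E[K(K-1)] = Σ k(k-1)·P(K=k)
 = 2·1/4 + 6·1/4 + 12·1/4 + 20·1/4
 = 1/2 + 3/2 + 3 + 5
 = 10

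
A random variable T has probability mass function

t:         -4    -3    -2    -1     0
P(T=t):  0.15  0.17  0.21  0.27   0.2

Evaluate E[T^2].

E[T^2] = Σ t^2·P(T=t)
 = 16·0.15 + 9·0.17 + 4·0.21 + 1·0.27 + 0·0.2
 = 2.4 + 1.53 + 0.84 + 0.27 + 0
 = 5.04

5.04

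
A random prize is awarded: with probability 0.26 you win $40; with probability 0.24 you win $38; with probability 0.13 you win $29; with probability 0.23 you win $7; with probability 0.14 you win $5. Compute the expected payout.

25.6

E[payout] = 40·0.26 + 38·0.24 + 29·0.13 + 7·0.23 + 5·0.14
 = 10.4 + 9.12 + 3.77 + 1.61 + 0.7
 = 25.6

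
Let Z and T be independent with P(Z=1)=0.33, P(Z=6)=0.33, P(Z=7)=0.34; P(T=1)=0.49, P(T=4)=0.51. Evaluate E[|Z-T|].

E[|Z-T|] = Σ_z Σ_t |z-t| · P(Z=z)P(T=t)
 = 0·0.1617 + 3·0.1683 + 5·0.1617 + 2·0.1683 + 6·0.1666 + 3·0.1734
 = 0 + 0.5049 + 0.8085 + 0.3366 + 0.9996 + 0.5202
 = 3.1698

3.1698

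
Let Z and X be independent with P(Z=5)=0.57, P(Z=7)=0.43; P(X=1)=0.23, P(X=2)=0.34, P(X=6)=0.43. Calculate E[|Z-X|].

E[|Z-X|] = Σ_z Σ_x |z-x| · P(Z=z)P(X=x)
 = 4·0.1311 + 3·0.1938 + 1·0.2451 + 6·0.0989 + 5·0.1462 + 1·0.1849
 = 0.5244 + 0.5814 + 0.2451 + 0.5934 + 0.731 + 0.1849
 = 2.8602

2.8602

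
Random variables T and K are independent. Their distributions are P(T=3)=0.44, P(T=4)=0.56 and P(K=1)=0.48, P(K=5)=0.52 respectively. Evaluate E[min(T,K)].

2.3312

E[min(T,K)] = Σ_t Σ_k min(t,k) · P(T=t)P(K=k)
 = 1·0.2112 + 3·0.2288 + 1·0.2688 + 4·0.2912
 = 0.2112 + 0.6864 + 0.2688 + 1.1648
 = 2.3312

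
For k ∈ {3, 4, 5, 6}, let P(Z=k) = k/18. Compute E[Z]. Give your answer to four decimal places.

4.7778

E[Z] = Σ z·P(Z=z)
 = 3·1/6 + 4·2/9 + 5·5/18 + 6·1/3
 = 1/2 + 8/9 + 25/18 + 2
 = 43/9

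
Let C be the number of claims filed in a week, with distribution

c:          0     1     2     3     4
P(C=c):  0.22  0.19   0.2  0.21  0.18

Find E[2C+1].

4.88

E[2C+1] = Σ (2c+1)·P(C=c)
 = 1·0.22 + 3·0.19 + 5·0.2 + 7·0.21 + 9·0.18
 = 0.22 + 0.57 + 1 + 1.47 + 1.62
 = 4.88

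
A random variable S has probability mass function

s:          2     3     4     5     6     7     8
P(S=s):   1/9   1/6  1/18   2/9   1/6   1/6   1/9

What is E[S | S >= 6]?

6.875

P(S >= 6) = 1/6 + 1/6 + 1/9 = 4/9.
E[S | S >= 6] = [6·1/6 + 7·1/6 + 8·1/9] / (4/9)
 = 55/18 / (4/9)
 = 55/8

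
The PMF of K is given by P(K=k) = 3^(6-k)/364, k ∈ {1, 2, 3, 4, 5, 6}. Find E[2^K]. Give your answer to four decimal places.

3.6538

E[2^K] = Σ 2^k·P(K=k)
 = 2·243/364 + 4·81/364 + 8·27/364 + 16·9/364 + 32·3/364 + 64·1/364
 = 243/182 + 81/91 + 54/91 + 36/91 + 24/91 + 16/91
 = 95/26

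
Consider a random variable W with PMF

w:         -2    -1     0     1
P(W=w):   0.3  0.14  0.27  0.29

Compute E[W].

E[W] = Σ w·P(W=w)
 = (-2)·0.3 + (-1)·0.14 + 0·0.27 + 1·0.29
 = (-0.6) + (-0.14) + 0 + 0.29
 = -0.45

-0.45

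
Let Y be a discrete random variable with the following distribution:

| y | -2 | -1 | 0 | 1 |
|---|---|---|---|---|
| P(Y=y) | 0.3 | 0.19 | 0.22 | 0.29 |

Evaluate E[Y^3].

E[Y^3] = Σ y^3·P(Y=y)
 = (-8)·0.3 + (-1)·0.19 + 0·0.22 + 1·0.29
 = (-2.4) + (-0.19) + 0 + 0.29
 = -2.3

-2.3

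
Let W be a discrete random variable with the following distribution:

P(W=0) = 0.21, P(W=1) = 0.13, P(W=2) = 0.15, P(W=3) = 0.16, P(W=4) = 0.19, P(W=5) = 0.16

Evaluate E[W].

E[W] = Σ w·P(W=w)
 = 0·0.21 + 1·0.13 + 2·0.15 + 3·0.16 + 4·0.19 + 5·0.16
 = 0 + 0.13 + 0.3 + 0.48 + 0.76 + 0.8
 = 2.47

2.47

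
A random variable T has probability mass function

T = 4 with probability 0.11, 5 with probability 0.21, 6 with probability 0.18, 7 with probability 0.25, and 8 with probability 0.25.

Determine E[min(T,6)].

5.57

E[min(T,6)] = Σ min(t,6)·P(T=t)
 = 4·0.11 + 5·0.21 + 6·0.18 + 6·0.25 + 6·0.25
 = 0.44 + 1.05 + 1.08 + 1.5 + 1.5
 = 5.57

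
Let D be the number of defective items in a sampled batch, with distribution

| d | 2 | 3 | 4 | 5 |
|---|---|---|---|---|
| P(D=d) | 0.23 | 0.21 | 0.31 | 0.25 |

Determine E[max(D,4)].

4.25

E[max(D,4)] = Σ max(d,4)·P(D=d)
 = 4·0.23 + 4·0.21 + 4·0.31 + 5·0.25
 = 0.92 + 0.84 + 1.24 + 1.25
 = 4.25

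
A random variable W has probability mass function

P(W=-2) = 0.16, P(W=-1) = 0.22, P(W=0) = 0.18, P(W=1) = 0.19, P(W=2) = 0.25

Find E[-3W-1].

E[-3W-1] = Σ (-3w-1)·P(W=w)
 = 5·0.16 + 2·0.22 + (-1)·0.18 + (-4)·0.19 + (-7)·0.25
 = 0.8 + 0.44 + (-0.18) + (-0.76) + (-1.75)
 = -1.45

-1.45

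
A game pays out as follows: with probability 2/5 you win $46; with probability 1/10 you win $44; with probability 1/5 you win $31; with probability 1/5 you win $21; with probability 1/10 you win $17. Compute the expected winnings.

E[payout] = 46·2/5 + 44·1/10 + 31·1/5 + 21·1/5 + 17·1/10
 = 92/5 + 22/5 + 31/5 + 21/5 + 17/10
 = 349/10

34.9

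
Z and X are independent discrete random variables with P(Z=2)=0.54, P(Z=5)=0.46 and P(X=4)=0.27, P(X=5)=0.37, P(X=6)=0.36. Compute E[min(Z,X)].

E[min(Z,X)] = Σ_z Σ_x min(z,x) · P(Z=z)P(X=x)
 = 2·0.1458 + 2·0.1998 + 2·0.1944 + 4·0.1242 + 5·0.1702 + 5·0.1656
 = 0.2916 + 0.3996 + 0.3888 + 0.4968 + 0.851 + 0.828
 = 3.2558

3.2558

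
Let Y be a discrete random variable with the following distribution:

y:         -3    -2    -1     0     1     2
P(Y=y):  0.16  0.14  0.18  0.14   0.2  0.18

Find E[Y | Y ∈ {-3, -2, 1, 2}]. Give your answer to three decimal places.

-0.294

P(Y ∈ {-3, -2, 1, 2}) = 0.16 + 0.14 + 0.2 + 0.18 = 0.68.
E[Y | Y ∈ {-3, -2, 1, 2}] = [(-3)·0.16 + (-2)·0.14 + 1·0.2 + 2·0.18] / 0.68
 = -0.2 / 0.68
 = -5/17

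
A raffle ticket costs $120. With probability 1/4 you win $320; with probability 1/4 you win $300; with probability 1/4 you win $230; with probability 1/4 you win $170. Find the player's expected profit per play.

E[payout] = 320·1/4 + 300·1/4 + 230·1/4 + 170·1/4
 = 80 + 75 + 115/2 + 85/2
 = 255
Net = 255 - 120 = 135

135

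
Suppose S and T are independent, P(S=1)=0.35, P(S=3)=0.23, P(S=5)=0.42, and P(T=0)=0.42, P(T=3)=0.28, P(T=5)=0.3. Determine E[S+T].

5.48

E[S+T] = Σ_s Σ_t (s+t) · P(S=s)P(T=t)
 = 1·0.147 + 4·0.098 + 6·0.105 + 3·0.0966 + 6·0.0644 + 8·0.069 + 5·0.1764 + 8·0.1176 + 10·0.126
 = 0.147 + 0.392 + 0.63 + 0.2898 + 0.3864 + 0.552 + 0.882 + 0.9408 + 1.26
 = 5.48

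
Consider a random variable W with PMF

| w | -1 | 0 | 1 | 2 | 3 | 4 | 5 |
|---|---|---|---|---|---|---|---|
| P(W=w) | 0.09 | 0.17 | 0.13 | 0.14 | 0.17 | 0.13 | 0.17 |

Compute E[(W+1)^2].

E[(W+1)^2] = Σ (w+1)^2·P(W=w)
 = 0·0.09 + 1·0.17 + 4·0.13 + 9·0.14 + 16·0.17 + 25·0.13 + 36·0.17
 = 0 + 0.17 + 0.52 + 1.26 + 2.72 + 3.25 + 6.12
 = 14.04

14.04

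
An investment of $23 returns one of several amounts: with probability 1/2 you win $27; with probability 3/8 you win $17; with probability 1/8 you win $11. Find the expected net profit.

E[payout] = 27·1/2 + 17·3/8 + 11·1/8
 = 27/2 + 51/8 + 11/8
 = 85/4
Net = 85/4 - 23 = -7/4

-1.75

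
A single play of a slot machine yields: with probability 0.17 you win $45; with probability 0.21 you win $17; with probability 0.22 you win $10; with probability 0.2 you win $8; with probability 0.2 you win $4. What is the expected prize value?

15.82

E[payout] = 45·0.17 + 17·0.21 + 10·0.22 + 8·0.2 + 4·0.2
 = 7.65 + 3.57 + 2.2 + 1.6 + 0.8
 = 15.82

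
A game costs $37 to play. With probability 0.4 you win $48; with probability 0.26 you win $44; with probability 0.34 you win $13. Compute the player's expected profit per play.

E[payout] = 48·0.4 + 44·0.26 + 13·0.34
 = 19.2 + 11.44 + 4.42
 = 35.06
Net = 35.06 - 37 = -1.94

-1.94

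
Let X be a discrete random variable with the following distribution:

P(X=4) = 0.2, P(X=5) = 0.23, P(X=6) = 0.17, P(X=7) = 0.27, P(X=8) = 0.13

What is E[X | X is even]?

5.72

P(X is even) = 0.2 + 0.17 + 0.13 = 0.5.
E[X | X is even] = [4·0.2 + 6·0.17 + 8·0.13] / 0.5
 = 2.86 / 0.5
 = 143/25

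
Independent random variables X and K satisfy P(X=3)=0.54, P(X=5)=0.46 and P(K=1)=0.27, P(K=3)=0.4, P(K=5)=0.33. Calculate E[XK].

12.2304

E[XK] = Σ_x Σ_k xk · P(X=x)P(K=k)
 = 3·0.1458 + 9·0.216 + 15·0.1782 + 5·0.1242 + 15·0.184 + 25·0.1518
 = 0.4374 + 1.944 + 2.673 + 0.621 + 2.76 + 3.795
 = 12.2304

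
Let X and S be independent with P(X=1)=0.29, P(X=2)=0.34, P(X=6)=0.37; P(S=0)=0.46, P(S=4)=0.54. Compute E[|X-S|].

2.704

E[|X-S|] = Σ_x Σ_s |x-s| · P(X=x)P(S=s)
 = 1·0.1334 + 3·0.1566 + 2·0.1564 + 2·0.1836 + 6·0.1702 + 2·0.1998
 = 0.1334 + 0.4698 + 0.3128 + 0.3672 + 1.0212 + 0.3996
 = 2.704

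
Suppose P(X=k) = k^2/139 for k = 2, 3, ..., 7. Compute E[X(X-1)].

28

E[X(X-1)] = Σ x(x-1)·P(X=x)
 = 2·4/139 + 6·9/139 + 12·16/139 + 20·25/139 + 30·36/139 + 42·49/139
 = 8/139 + 54/139 + 192/139 + 500/139 + 1080/139 + 2058/139
 = 28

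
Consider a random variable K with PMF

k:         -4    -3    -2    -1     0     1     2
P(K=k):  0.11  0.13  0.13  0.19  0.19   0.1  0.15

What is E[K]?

-0.88

E[K] = Σ k·P(K=k)
 = (-4)·0.11 + (-3)·0.13 + (-2)·0.13 + (-1)·0.19 + 0·0.19 + 1·0.1 + 2·0.15
 = (-0.44) + (-0.39) + (-0.26) + (-0.19) + 0 + 0.1 + 0.3
 = -0.88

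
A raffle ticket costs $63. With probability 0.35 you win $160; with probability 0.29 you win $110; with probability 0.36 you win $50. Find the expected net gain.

42.9

E[payout] = 160·0.35 + 110·0.29 + 50·0.36
 = 56 + 31.9 + 18
 = 105.9
Net = 105.9 - 63 = 42.9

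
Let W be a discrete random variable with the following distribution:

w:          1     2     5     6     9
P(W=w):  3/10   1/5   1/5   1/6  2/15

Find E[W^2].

E[W^2] = Σ w^2·P(W=w)
 = 1·3/10 + 4·1/5 + 25·1/5 + 36·1/6 + 81·2/15
 = 3/10 + 4/5 + 5 + 6 + 54/5
 = 229/10

22.9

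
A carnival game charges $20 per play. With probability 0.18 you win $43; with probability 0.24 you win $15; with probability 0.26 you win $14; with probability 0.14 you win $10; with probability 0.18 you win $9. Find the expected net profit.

E[payout] = 43·0.18 + 15·0.24 + 14·0.26 + 10·0.14 + 9·0.18
 = 7.74 + 3.6 + 3.64 + 1.4 + 1.62
 = 18
Net = 18 - 20 = -2

-2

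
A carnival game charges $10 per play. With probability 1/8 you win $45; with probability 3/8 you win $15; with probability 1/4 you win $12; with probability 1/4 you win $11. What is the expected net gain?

E[payout] = 45·1/8 + 15·3/8 + 12·1/4 + 11·1/4
 = 45/8 + 45/8 + 3 + 11/4
 = 17
Net = 17 - 10 = 7

7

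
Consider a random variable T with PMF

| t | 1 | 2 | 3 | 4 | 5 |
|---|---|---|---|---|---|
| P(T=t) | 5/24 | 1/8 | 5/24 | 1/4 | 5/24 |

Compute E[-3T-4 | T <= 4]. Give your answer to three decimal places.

-11.895

P(T <= 4) = 5/24 + 1/8 + 5/24 + 1/4 = 19/24.
E[-3T-4 | T <= 4] = [(-7)·5/24 + (-10)·1/8 + (-13)·5/24 + (-16)·1/4] / (19/24)
 = -113/12 / (19/24)
 = -226/19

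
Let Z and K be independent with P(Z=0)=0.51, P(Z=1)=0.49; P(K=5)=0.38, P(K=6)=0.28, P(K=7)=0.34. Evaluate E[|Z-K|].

5.47

E[|Z-K|] = Σ_z Σ_k |z-k| · P(Z=z)P(K=k)
 = 5·0.1938 + 6·0.1428 + 7·0.1734 + 4·0.1862 + 5·0.1372 + 6·0.1666
 = 0.969 + 0.8568 + 1.2138 + 0.7448 + 0.686 + 0.9996
 = 5.47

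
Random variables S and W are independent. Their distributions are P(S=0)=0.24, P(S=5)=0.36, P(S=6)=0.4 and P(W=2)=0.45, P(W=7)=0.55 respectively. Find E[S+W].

E[S+W] = Σ_s Σ_w (s+w) · P(S=s)P(W=w)
 = 2·0.108 + 7·0.132 + 7·0.162 + 12·0.198 + 8·0.18 + 13·0.22
 = 0.216 + 0.924 + 1.134 + 2.376 + 1.44 + 2.86
 = 8.95

8.95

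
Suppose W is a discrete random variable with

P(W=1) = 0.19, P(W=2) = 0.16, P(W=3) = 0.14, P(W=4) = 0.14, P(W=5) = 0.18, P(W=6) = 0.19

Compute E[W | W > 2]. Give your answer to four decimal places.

4.6462

P(W > 2) = 0.14 + 0.14 + 0.18 + 0.19 = 0.65.
E[W | W > 2] = [3·0.14 + 4·0.14 + 5·0.18 + 6·0.19] / 0.65
 = 3.02 / 0.65
 = 302/65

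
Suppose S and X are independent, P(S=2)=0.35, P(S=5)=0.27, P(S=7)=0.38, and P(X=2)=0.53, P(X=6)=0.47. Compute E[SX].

18.2748

E[SX] = Σ_s Σ_x sx · P(S=s)P(X=x)
 = 4·0.1855 + 12·0.1645 + 10·0.1431 + 30·0.1269 + 14·0.2014 + 42·0.1786
 = 0.742 + 1.974 + 1.431 + 3.807 + 2.8196 + 7.5012
 = 18.2748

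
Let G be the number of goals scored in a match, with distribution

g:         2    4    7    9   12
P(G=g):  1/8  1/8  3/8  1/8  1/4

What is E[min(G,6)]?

E[min(G,6)] = Σ min(g,6)·P(G=g)
 = 2·1/8 + 4·1/8 + 6·3/8 + 6·1/8 + 6·1/4
 = 1/4 + 1/2 + 9/4 + 3/4 + 3/2
 = 21/4

5.25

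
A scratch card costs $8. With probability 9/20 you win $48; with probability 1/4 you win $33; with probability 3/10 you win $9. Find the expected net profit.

24.55

E[payout] = 48·9/20 + 33·1/4 + 9·3/10
 = 108/5 + 33/4 + 27/10
 = 651/20
Net = 651/20 - 8 = 491/20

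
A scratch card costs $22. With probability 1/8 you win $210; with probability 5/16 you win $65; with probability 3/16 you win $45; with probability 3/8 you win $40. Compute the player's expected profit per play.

48

E[payout] = 210·1/8 + 65·5/16 + 45·3/16 + 40·3/8
 = 105/4 + 325/16 + 135/16 + 15
 = 70
Net = 70 - 22 = 48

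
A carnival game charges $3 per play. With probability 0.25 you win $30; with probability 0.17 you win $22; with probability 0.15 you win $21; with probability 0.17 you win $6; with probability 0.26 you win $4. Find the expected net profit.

13.45

E[payout] = 30·0.25 + 22·0.17 + 21·0.15 + 6·0.17 + 4·0.26
 = 7.5 + 3.74 + 3.15 + 1.02 + 1.04
 = 16.45
Net = 16.45 - 3 = 13.45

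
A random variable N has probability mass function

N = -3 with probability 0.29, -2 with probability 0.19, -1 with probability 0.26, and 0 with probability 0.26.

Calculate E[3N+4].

E[3N+4] = Σ (3n+4)·P(N=n)
 = (-5)·0.29 + (-2)·0.19 + 1·0.26 + 4·0.26
 = (-1.45) + (-0.38) + 0.26 + 1.04
 = -0.53

-0.53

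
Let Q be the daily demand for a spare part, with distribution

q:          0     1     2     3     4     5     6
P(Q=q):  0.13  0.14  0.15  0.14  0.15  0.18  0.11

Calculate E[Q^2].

12.86

E[Q^2] = Σ q^2·P(Q=q)
 = 0·0.13 + 1·0.14 + 4·0.15 + 9·0.14 + 16·0.15 + 25·0.18 + 36·0.11
 = 0 + 0.14 + 0.6 + 1.26 + 2.4 + 4.5 + 3.96
 = 12.86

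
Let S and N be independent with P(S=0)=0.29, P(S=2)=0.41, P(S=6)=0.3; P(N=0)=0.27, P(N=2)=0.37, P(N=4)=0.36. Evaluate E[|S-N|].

2.2948

E[|S-N|] = Σ_s Σ_n |s-n| · P(S=s)P(N=n)
 = 0·0.0783 + 2·0.1073 + 4·0.1044 + 2·0.1107 + 0·0.1517 + 2·0.1476 + 6·0.081 + 4·0.111 + 2·0.108
 = 0 + 0.2146 + 0.4176 + 0.2214 + 0 + 0.2952 + 0.486 + 0.444 + 0.216
 = 2.2948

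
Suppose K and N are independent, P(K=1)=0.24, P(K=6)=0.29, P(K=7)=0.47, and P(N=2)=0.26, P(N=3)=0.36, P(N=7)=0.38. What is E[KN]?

22.4502

E[KN] = Σ_k Σ_n kn · P(K=k)P(N=n)
 = 2·0.0624 + 3·0.0864 + 7·0.0912 + 12·0.0754 + 18·0.1044 + 42·0.1102 + 14·0.1222 + 21·0.1692 + 49·0.1786
 = 0.1248 + 0.2592 + 0.6384 + 0.9048 + 1.8792 + 4.6284 + 1.7108 + 3.5532 + 8.7514
 = 22.4502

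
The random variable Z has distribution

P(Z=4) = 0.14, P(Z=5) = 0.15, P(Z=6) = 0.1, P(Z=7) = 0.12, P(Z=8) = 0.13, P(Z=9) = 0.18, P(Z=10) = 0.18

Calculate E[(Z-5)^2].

E[(Z-5)^2] = Σ (z-5)^2·P(Z=z)
 = 1·0.14 + 0·0.15 + 1·0.1 + 4·0.12 + 9·0.13 + 16·0.18 + 25·0.18
 = 0.14 + 0 + 0.1 + 0.48 + 1.17 + 2.88 + 4.5
 = 9.27

9.27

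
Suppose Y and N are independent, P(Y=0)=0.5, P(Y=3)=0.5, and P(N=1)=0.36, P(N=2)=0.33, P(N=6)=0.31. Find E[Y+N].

E[Y+N] = Σ_y Σ_n (y+n) · P(Y=y)P(N=n)
 = 1·0.18 + 2·0.165 + 6·0.155 + 4·0.18 + 5·0.165 + 9·0.155
 = 0.18 + 0.33 + 0.93 + 0.72 + 0.825 + 1.395
 = 4.38

4.38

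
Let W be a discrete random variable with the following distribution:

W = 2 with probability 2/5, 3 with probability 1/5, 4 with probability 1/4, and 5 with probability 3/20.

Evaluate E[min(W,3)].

2.6

E[min(W,3)] = Σ min(w,3)·P(W=w)
 = 2·2/5 + 3·1/5 + 3·1/4 + 3·3/20
 = 4/5 + 3/5 + 3/4 + 9/20
 = 13/5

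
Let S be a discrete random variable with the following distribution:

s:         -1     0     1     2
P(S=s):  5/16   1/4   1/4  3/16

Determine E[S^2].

E[S^2] = Σ s^2·P(S=s)
 = 1·5/16 + 0·1/4 + 1·1/4 + 4·3/16
 = 5/16 + 0 + 1/4 + 3/4
 = 21/16

1.3125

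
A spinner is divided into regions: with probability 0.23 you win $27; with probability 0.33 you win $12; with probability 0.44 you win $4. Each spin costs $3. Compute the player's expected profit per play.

E[payout] = 27·0.23 + 12·0.33 + 4·0.44
 = 6.21 + 3.96 + 1.76
 = 11.93
Net = 11.93 - 3 = 8.93

8.93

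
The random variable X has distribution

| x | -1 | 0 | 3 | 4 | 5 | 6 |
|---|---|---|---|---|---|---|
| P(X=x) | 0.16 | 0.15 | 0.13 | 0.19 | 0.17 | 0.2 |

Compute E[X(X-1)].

12.78

E[X(X-1)] = Σ x(x-1)·P(X=x)
 = 2·0.16 + 0·0.15 + 6·0.13 + 12·0.19 + 20·0.17 + 30·0.2
 = 0.32 + 0 + 0.78 + 2.28 + 3.4 + 6
 = 12.78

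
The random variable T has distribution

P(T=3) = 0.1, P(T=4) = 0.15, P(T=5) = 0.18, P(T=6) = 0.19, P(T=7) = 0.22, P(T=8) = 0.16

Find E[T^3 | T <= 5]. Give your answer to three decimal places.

P(T <= 5) = 0.1 + 0.15 + 0.18 = 0.43.
E[T^3 | T <= 5] = [27·0.1 + 64·0.15 + 125·0.18] / 0.43
 = 34.8 / 0.43
 = 3480/43

80.930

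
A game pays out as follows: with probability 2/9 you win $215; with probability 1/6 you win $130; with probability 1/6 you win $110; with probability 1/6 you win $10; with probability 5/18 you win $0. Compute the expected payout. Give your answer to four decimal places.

E[payout] = 215·2/9 + 130·1/6 + 110·1/6 + 10·1/6 + 0·5/18
 = 430/9 + 65/3 + 55/3 + 5/3 + 0
 = 805/9

89.4444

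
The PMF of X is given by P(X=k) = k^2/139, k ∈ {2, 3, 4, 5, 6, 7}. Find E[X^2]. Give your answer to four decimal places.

E[X^2] = Σ x^2·P(X=x)
 = 4·4/139 + 9·9/139 + 16·16/139 + 25·25/139 + 36·36/139 + 49·49/139
 = 16/139 + 81/139 + 256/139 + 625/139 + 1296/139 + 2401/139
 = 4675/139

33.6331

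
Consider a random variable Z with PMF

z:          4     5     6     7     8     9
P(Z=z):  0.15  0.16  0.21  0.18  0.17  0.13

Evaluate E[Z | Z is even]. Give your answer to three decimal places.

P(Z is even) = 0.15 + 0.21 + 0.17 = 0.53.
E[Z | Z is even] = [4·0.15 + 6·0.21 + 8·0.17] / 0.53
 = 3.22 / 0.53
 = 322/53

6.075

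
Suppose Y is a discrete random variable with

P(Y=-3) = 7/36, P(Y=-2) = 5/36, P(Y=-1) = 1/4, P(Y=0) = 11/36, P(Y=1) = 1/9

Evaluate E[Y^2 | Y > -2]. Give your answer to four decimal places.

P(Y > -2) = 1/4 + 11/36 + 1/9 = 2/3.
E[Y^2 | Y > -2] = [1·1/4 + 0·11/36 + 1·1/9] / (2/3)
 = 13/36 / (2/3)
 = 13/24

0.5417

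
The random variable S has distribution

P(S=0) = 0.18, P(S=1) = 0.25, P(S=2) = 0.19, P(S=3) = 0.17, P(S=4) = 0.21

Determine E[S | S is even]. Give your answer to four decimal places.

P(S is even) = 0.18 + 0.19 + 0.21 = 0.58.
E[S | S is even] = [0·0.18 + 2·0.19 + 4·0.21] / 0.58
 = 1.22 / 0.58
 = 61/29

2.1034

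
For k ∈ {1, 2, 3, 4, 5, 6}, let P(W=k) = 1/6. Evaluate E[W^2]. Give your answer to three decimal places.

15.167

E[W^2] = Σ w^2·P(W=w)
 = 1·1/6 + 4·1/6 + 9·1/6 + 16·1/6 + 25·1/6 + 36·1/6
 = 1/6 + 2/3 + 3/2 + 8/3 + 25/6 + 6
 = 91/6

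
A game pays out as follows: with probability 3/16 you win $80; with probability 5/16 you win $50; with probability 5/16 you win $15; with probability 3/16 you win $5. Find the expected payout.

36.25

E[payout] = 80·3/16 + 50·5/16 + 15·5/16 + 5·3/16
 = 15 + 125/8 + 75/16 + 15/16
 = 145/4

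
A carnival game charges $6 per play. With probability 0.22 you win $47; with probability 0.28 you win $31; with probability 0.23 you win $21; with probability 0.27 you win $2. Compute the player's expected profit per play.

E[payout] = 47·0.22 + 31·0.28 + 21·0.23 + 2·0.27
 = 10.34 + 8.68 + 4.83 + 0.54
 = 24.39
Net = 24.39 - 6 = 18.39

18.39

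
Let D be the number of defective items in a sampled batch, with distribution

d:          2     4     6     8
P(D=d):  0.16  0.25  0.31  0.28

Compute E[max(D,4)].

5.74

E[max(D,4)] = Σ max(d,4)·P(D=d)
 = 4·0.16 + 4·0.25 + 6·0.31 + 8·0.28
 = 0.64 + 1 + 1.86 + 2.24
 = 5.74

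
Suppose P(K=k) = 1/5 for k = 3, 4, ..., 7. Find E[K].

5

E[K] = Σ k·P(K=k)
 = 3·1/5 + 4·1/5 + 5·1/5 + 6·1/5 + 7·1/5
 = 3/5 + 4/5 + 1 + 6/5 + 7/5
 = 5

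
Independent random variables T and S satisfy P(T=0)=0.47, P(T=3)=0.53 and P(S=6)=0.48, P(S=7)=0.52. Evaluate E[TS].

10.3668

E[TS] = Σ_t Σ_s ts · P(T=t)P(S=s)
 = 0·0.2256 + 0·0.2444 + 18·0.2544 + 21·0.2756
 = 0 + 0 + 4.5792 + 5.7876
 = 10.3668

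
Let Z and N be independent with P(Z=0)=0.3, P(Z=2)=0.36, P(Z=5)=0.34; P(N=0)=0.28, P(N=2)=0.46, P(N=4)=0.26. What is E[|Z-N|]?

E[|Z-N|] = Σ_z Σ_n |z-n| · P(Z=z)P(N=n)
 = 0·0.084 + 2·0.138 + 4·0.078 + 2·0.1008 + 0·0.1656 + 2·0.0936 + 5·0.0952 + 3·0.1564 + 1·0.0884
 = 0 + 0.276 + 0.312 + 0.2016 + 0 + 0.1872 + 0.476 + 0.4692 + 0.0884
 = 2.0104

2.0104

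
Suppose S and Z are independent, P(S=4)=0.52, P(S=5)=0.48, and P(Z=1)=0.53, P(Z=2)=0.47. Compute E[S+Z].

5.95

E[S+Z] = Σ_s Σ_z (s+z) · P(S=s)P(Z=z)
 = 5·0.2756 + 6·0.2444 + 6·0.2544 + 7·0.2256
 = 1.378 + 1.4664 + 1.5264 + 1.5792
 = 5.95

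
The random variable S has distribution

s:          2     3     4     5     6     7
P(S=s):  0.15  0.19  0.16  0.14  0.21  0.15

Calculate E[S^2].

23.28

E[S^2] = Σ s^2·P(S=s)
 = 4·0.15 + 9·0.19 + 16·0.16 + 25·0.14 + 36·0.21 + 49·0.15
 = 0.6 + 1.71 + 2.56 + 3.5 + 7.56 + 7.35
 = 23.28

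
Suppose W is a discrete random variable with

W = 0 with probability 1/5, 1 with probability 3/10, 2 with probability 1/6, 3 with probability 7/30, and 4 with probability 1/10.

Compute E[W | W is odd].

P(W is odd) = 3/10 + 7/30 = 8/15.
E[W | W is odd] = [1·3/10 + 3·7/30] / (8/15)
 = 1 / (8/15)
 = 15/8

1.875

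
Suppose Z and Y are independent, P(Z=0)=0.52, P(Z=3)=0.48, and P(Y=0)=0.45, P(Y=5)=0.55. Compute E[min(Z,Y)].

E[min(Z,Y)] = Σ_z Σ_y min(z,y) · P(Z=z)P(Y=y)
 = 0·0.234 + 0·0.286 + 0·0.216 + 3·0.264
 = 0 + 0 + 0 + 0.792
 = 0.792

0.792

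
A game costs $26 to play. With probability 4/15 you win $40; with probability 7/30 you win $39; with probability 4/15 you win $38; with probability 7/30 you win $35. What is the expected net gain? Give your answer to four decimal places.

12.0667

E[payout] = 40·4/15 + 39·7/30 + 38·4/15 + 35·7/30
 = 32/3 + 91/10 + 152/15 + 49/6
 = 571/15
Net = 571/15 - 26 = 181/15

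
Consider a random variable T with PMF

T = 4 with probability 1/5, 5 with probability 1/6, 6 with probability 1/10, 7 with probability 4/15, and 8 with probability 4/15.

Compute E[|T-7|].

1.3

E[|T-7|] = Σ |t-7|·P(T=t)
 = 3·1/5 + 2·1/6 + 1·1/10 + 0·4/15 + 1·4/15
 = 3/5 + 1/3 + 1/10 + 0 + 4/15
 = 13/10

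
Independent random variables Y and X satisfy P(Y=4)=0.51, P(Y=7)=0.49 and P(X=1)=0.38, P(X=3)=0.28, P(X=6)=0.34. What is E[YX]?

17.8322

E[YX] = Σ_y Σ_x yx · P(Y=y)P(X=x)
 = 4·0.1938 + 12·0.1428 + 24·0.1734 + 7·0.1862 + 21·0.1372 + 42·0.1666
 = 0.7752 + 1.7136 + 4.1616 + 1.3034 + 2.8812 + 6.9972
 = 17.8322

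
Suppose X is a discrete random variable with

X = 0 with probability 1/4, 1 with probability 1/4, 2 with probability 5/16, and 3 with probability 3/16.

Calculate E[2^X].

3.5

E[2^X] = Σ 2^x·P(X=x)
 = 1·1/4 + 2·1/4 + 4·5/16 + 8·3/16
 = 1/4 + 1/2 + 5/4 + 3/2
 = 7/2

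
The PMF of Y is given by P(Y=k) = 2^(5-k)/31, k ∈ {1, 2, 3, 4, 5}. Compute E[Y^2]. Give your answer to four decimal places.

E[Y^2] = Σ y^2·P(Y=y)
 = 1·16/31 + 4·8/31 + 9·4/31 + 16·2/31 + 25·1/31
 = 16/31 + 32/31 + 36/31 + 32/31 + 25/31
 = 141/31

4.5484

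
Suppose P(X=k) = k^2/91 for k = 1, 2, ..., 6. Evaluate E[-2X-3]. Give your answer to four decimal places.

-12.6923

E[-2X-3] = Σ (-2x-3)·P(X=x)
 = (-5)·1/91 + (-7)·4/91 + (-9)·9/91 + (-11)·16/91 + (-13)·25/91 + (-15)·36/91
 = (-5/91) + (-4/13) + (-81/91) + (-176/91) + (-25/7) + (-540/91)
 = -165/13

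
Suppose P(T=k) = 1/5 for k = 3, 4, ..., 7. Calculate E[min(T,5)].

E[min(T,5)] = Σ min(t,5)·P(T=t)
 = 3·1/5 + 4·1/5 + 5·1/5 + 5·1/5 + 5·1/5
 = 3/5 + 4/5 + 1 + 1 + 1
 = 22/5

4.4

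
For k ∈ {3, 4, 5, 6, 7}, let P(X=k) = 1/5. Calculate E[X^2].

E[X^2] = Σ x^2·P(X=x)
 = 9·1/5 + 16·1/5 + 25·1/5 + 36·1/5 + 49·1/5
 = 9/5 + 16/5 + 5 + 36/5 + 49/5
 = 27

27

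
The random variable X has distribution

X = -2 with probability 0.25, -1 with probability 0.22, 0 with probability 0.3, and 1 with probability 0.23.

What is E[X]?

E[X] = Σ x·P(X=x)
 = (-2)·0.25 + (-1)·0.22 + 0·0.3 + 1·0.23
 = (-0.5) + (-0.22) + 0 + 0.23
 = -0.49

-0.49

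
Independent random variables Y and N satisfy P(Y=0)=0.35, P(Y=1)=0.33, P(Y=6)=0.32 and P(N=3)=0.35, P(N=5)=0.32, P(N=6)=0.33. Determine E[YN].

E[YN] = Σ_y Σ_n yn · P(Y=y)P(N=n)
 = 0·0.1225 + 0·0.112 + 0·0.1155 + 3·0.1155 + 5·0.1056 + 6·0.1089 + 18·0.112 + 30·0.1024 + 36·0.1056
 = 0 + 0 + 0 + 0.3465 + 0.528 + 0.6534 + 2.016 + 3.072 + 3.8016
 = 10.4175

10.4175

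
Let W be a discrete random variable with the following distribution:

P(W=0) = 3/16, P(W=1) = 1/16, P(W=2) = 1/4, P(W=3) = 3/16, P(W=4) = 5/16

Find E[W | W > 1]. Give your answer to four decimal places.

3.0833

P(W > 1) = 1/4 + 3/16 + 5/16 = 3/4.
E[W | W > 1] = [2·1/4 + 3·3/16 + 4·5/16] / (3/4)
 = 37/16 / (3/4)
 = 37/12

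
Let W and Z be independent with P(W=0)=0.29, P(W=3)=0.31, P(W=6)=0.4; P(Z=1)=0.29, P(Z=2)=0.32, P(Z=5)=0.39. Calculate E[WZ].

E[WZ] = Σ_w Σ_z wz · P(W=w)P(Z=z)
 = 0·0.0841 + 0·0.0928 + 0·0.1131 + 3·0.0899 + 6·0.0992 + 15·0.1209 + 6·0.116 + 12·0.128 + 30·0.156
 = 0 + 0 + 0 + 0.2697 + 0.5952 + 1.8135 + 0.696 + 1.536 + 4.68
 = 9.5904

9.5904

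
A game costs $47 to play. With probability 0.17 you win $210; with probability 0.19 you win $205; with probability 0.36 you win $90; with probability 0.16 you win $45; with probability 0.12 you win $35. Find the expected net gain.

E[payout] = 210·0.17 + 205·0.19 + 90·0.36 + 45·0.16 + 35·0.12
 = 35.7 + 38.95 + 32.4 + 7.2 + 4.2
 = 118.45
Net = 118.45 - 47 = 71.45

71.45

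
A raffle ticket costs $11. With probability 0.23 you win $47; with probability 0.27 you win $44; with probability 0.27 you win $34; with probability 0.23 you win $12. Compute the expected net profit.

E[payout] = 47·0.23 + 44·0.27 + 34·0.27 + 12·0.23
 = 10.81 + 11.88 + 9.18 + 2.76
 = 34.63
Net = 34.63 - 11 = 23.63

23.63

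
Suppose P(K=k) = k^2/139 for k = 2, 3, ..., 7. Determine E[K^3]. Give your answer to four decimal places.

208.6835

E[K^3] = Σ k^3·P(K=k)
 = 8·4/139 + 27·9/139 + 64·16/139 + 125·25/139 + 216·36/139 + 343·49/139
 = 32/139 + 243/139 + 1024/139 + 3125/139 + 7776/139 + 16807/139
 = 29007/139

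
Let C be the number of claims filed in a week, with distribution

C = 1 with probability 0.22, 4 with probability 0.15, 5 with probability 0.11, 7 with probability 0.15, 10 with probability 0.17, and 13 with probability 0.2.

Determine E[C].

6.72

E[C] = Σ c·P(C=c)
 = 1·0.22 + 4·0.15 + 5·0.11 + 7·0.15 + 10·0.17 + 13·0.2
 = 0.22 + 0.6 + 0.55 + 1.05 + 1.7 + 2.6
 = 6.72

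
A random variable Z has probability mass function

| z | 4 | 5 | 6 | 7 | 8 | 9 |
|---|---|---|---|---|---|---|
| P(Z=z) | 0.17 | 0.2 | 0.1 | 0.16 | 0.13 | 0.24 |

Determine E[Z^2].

E[Z^2] = Σ z^2·P(Z=z)
 = 16·0.17 + 25·0.2 + 36·0.1 + 49·0.16 + 64·0.13 + 81·0.24
 = 2.72 + 5 + 3.6 + 7.84 + 8.32 + 19.44
 = 46.92

46.92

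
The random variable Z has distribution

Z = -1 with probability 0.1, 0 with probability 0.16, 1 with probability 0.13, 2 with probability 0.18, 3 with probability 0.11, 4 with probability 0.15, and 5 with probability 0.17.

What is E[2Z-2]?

E[2Z-2] = Σ (2z-2)·P(Z=z)
 = (-4)·0.1 + (-2)·0.16 + 0·0.13 + 2·0.18 + 4·0.11 + 6·0.15 + 8·0.17
 = (-0.4) + (-0.32) + 0 + 0.36 + 0.44 + 0.9 + 1.36
 = 2.34

2.34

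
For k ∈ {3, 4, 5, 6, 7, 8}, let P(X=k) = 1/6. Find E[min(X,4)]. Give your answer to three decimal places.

E[min(X,4)] = Σ min(x,4)·P(X=x)
 = 3·1/6 + 4·1/6 + 4·1/6 + 4·1/6 + 4·1/6 + 4·1/6
 = 1/2 + 2/3 + 2/3 + 2/3 + 2/3 + 2/3
 = 23/6

3.833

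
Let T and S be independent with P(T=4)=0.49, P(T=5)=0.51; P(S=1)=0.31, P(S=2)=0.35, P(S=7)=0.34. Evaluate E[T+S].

7.9

E[T+S] = Σ_t Σ_s (t+s) · P(T=t)P(S=s)
 = 5·0.1519 + 6·0.1715 + 11·0.1666 + 6·0.1581 + 7·0.1785 + 12·0.1734
 = 0.7595 + 1.029 + 1.8326 + 0.9486 + 1.2495 + 2.0808
 = 7.9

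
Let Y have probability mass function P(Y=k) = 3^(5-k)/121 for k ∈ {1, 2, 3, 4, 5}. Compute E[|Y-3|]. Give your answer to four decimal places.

E[|Y-3|] = Σ |y-3|·P(Y=y)
 = 2·81/121 + 1·27/121 + 0·9/121 + 1·3/121 + 2·1/121
 = 162/121 + 27/121 + 0 + 3/121 + 2/121
 = 194/121

1.6033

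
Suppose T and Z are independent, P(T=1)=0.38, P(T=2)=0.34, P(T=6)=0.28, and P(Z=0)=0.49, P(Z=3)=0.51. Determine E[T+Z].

E[T+Z] = Σ_t Σ_z (t+z) · P(T=t)P(Z=z)
 = 1·0.1862 + 4·0.1938 + 2·0.1666 + 5·0.1734 + 6·0.1372 + 9·0.1428
 = 0.1862 + 0.7752 + 0.3332 + 0.867 + 0.8232 + 1.2852
 = 4.27

4.27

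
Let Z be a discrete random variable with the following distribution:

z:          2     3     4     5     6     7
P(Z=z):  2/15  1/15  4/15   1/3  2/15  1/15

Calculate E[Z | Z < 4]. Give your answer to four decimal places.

2.3333

P(Z < 4) = 2/15 + 1/15 = 1/5.
E[Z | Z < 4] = [2·2/15 + 3·1/15] / (1/5)
 = 7/15 / (1/5)
 = 7/3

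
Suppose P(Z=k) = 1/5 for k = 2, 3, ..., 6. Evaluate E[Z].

E[Z] = Σ z·P(Z=z)
 = 2·1/5 + 3·1/5 + 4·1/5 + 5·1/5 + 6·1/5
 = 2/5 + 3/5 + 4/5 + 1 + 6/5
 = 4

4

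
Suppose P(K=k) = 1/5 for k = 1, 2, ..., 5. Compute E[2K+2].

E[2K+2] = Σ (2k+2)·P(K=k)
 = 4·1/5 + 6·1/5 + 8·1/5 + 10·1/5 + 12·1/5
 = 4/5 + 6/5 + 8/5 + 2 + 12/5
 = 8

8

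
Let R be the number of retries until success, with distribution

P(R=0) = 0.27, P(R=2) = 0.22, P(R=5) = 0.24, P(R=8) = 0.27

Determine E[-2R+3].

E[-2R+3] = Σ (-2r+3)·P(R=r)
 = 3·0.27 + (-1)·0.22 + (-7)·0.24 + (-13)·0.27
 = 0.81 + (-0.22) + (-1.68) + (-3.51)
 = -4.6

-4.6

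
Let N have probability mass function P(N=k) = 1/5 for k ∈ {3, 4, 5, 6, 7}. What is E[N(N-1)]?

E[N(N-1)] = Σ n(n-1)·P(N=n)
 = 6·1/5 + 12·1/5 + 20·1/5 + 30·1/5 + 42·1/5
 = 6/5 + 12/5 + 4 + 6 + 42/5
 = 22

22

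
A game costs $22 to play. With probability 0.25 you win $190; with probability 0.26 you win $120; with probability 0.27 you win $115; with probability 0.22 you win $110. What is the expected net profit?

111.95

E[payout] = 190·0.25 + 120·0.26 + 115·0.27 + 110·0.22
 = 47.5 + 31.2 + 31.05 + 24.2
 = 133.95
Net = 133.95 - 22 = 111.95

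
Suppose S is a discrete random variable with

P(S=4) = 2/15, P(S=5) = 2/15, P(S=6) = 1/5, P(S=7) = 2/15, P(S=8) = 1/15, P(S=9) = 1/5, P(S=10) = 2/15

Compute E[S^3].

E[S^3] = Σ s^3·P(S=s)
 = 64·2/15 + 125·2/15 + 216·1/5 + 343·2/15 + 512·1/15 + 729·1/5 + 1000·2/15
 = 128/15 + 50/3 + 216/5 + 686/15 + 512/15 + 729/5 + 400/3
 = 2137/5

427.4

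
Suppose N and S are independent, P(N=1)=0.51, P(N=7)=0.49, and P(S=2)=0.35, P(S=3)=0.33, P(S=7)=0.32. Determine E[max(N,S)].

E[max(N,S)] = Σ_n Σ_s max(n,s) · P(N=n)P(S=s)
 = 2·0.1785 + 3·0.1683 + 7·0.1632 + 7·0.1715 + 7·0.1617 + 7·0.1568
 = 0.357 + 0.5049 + 1.1424 + 1.2005 + 1.1319 + 1.0976
 = 5.4343

5.4343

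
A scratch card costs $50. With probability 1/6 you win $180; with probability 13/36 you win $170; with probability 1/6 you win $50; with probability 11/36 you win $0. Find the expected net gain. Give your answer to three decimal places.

49.722

E[payout] = 180·1/6 + 170·13/36 + 50·1/6 + 0·11/36
 = 30 + 1105/18 + 25/3 + 0
 = 1795/18
Net = 1795/18 - 50 = 895/18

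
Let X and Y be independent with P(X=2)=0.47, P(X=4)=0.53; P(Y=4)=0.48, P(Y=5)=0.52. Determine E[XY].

13.8312

E[XY] = Σ_x Σ_y xy · P(X=x)P(Y=y)
 = 8·0.2256 + 10·0.2444 + 16·0.2544 + 20·0.2756
 = 1.8048 + 2.444 + 4.0704 + 5.512
 = 13.8312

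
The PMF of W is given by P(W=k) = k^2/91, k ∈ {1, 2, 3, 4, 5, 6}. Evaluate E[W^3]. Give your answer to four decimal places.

E[W^3] = Σ w^3·P(W=w)
 = 1·1/91 + 8·4/91 + 27·9/91 + 64·16/91 + 125·25/91 + 216·36/91
 = 1/91 + 32/91 + 243/91 + 1024/91 + 3125/91 + 7776/91
 = 1743/13

134.0769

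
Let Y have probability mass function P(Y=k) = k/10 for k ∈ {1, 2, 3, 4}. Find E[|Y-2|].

1.2

E[|Y-2|] = Σ |y-2|·P(Y=y)
 = 1·1/10 + 0·1/5 + 1·3/10 + 2·2/5
 = 1/10 + 0 + 3/10 + 4/5
 = 6/5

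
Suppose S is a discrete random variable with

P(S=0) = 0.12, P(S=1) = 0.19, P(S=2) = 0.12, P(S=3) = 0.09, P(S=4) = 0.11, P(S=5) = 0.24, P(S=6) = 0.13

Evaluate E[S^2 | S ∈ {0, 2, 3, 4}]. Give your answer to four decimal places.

P(S ∈ {0, 2, 3, 4}) = 0.12 + 0.12 + 0.09 + 0.11 = 0.44.
E[S^2 | S ∈ {0, 2, 3, 4}] = [0·0.12 + 4·0.12 + 9·0.09 + 16·0.11] / 0.44
 = 3.05 / 0.44
 = 305/44

6.9318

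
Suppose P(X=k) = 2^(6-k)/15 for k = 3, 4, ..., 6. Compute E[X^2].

E[X^2] = Σ x^2·P(X=x)
 = 9·8/15 + 16·4/15 + 25·2/15 + 36·1/15
 = 24/5 + 64/15 + 10/3 + 12/5
 = 74/5

14.8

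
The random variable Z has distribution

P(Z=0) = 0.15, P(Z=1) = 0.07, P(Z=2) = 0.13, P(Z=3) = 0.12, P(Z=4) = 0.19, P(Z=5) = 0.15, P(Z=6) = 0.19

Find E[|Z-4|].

E[|Z-4|] = Σ |z-4|·P(Z=z)
 = 4·0.15 + 3·0.07 + 2·0.13 + 1·0.12 + 0·0.19 + 1·0.15 + 2·0.19
 = 0.6 + 0.21 + 0.26 + 0.12 + 0 + 0.15 + 0.38
 = 1.72

1.72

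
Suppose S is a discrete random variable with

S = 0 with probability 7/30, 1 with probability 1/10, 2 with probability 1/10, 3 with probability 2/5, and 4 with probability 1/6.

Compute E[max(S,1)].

2.4

E[max(S,1)] = Σ max(s,1)·P(S=s)
 = 1·7/30 + 1·1/10 + 2·1/10 + 3·2/5 + 4·1/6
 = 7/30 + 1/10 + 1/5 + 6/5 + 2/3
 = 12/5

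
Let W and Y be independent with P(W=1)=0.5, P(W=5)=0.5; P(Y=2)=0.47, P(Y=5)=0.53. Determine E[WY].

E[WY] = Σ_w Σ_y wy · P(W=w)P(Y=y)
 = 2·0.235 + 5·0.265 + 10·0.235 + 25·0.265
 = 0.47 + 1.325 + 2.35 + 6.625
 = 10.77

10.77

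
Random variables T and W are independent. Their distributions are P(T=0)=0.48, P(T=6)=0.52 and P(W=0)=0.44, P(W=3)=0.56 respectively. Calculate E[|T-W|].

3.0528

E[|T-W|] = Σ_t Σ_w |t-w| · P(T=t)P(W=w)
 = 0·0.2112 + 3·0.2688 + 6·0.2288 + 3·0.2912
 = 0 + 0.8064 + 1.3728 + 0.8736
 = 3.0528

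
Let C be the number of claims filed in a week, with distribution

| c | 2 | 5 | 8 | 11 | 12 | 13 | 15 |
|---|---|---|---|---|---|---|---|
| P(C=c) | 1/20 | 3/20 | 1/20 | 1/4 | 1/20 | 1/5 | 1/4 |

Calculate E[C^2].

E[C^2] = Σ c^2·P(C=c)
 = 4·1/20 + 25·3/20 + 64·1/20 + 121·1/4 + 144·1/20 + 169·1/5 + 225·1/4
 = 1/5 + 15/4 + 16/5 + 121/4 + 36/5 + 169/5 + 225/4
 = 2693/20

134.65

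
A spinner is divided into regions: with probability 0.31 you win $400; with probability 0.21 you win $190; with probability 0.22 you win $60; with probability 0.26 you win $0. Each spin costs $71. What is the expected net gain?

E[payout] = 400·0.31 + 190·0.21 + 60·0.22 + 0·0.26
 = 124 + 39.9 + 13.2 + 0
 = 177.1
Net = 177.1 - 71 = 106.1

106.1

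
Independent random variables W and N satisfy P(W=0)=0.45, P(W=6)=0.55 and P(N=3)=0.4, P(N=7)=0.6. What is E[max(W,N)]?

6.06

E[max(W,N)] = Σ_w Σ_n max(w,n) · P(W=w)P(N=n)
 = 3·0.18 + 7·0.27 + 6·0.22 + 7·0.33
 = 0.54 + 1.89 + 1.32 + 2.31
 = 6.06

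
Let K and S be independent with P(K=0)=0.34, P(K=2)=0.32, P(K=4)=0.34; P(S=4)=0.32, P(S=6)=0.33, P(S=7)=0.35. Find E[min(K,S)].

2

E[min(K,S)] = Σ_k Σ_s min(k,s) · P(K=k)P(S=s)
 = 0·0.1088 + 0·0.1122 + 0·0.119 + 2·0.1024 + 2·0.1056 + 2·0.112 + 4·0.1088 + 4·0.1122 + 4·0.119
 = 0 + 0 + 0 + 0.2048 + 0.2112 + 0.224 + 0.4352 + 0.4488 + 0.476
 = 2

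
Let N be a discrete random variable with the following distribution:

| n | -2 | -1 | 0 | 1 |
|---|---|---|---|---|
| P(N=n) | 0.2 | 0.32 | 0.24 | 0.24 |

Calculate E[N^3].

-1.68

E[N^3] = Σ n^3·P(N=n)
 = (-8)·0.2 + (-1)·0.32 + 0·0.24 + 1·0.24
 = (-1.6) + (-0.32) + 0 + 0.24
 = -1.68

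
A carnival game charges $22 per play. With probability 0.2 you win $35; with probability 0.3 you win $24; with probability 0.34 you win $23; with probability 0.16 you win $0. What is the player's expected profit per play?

0.02

E[payout] = 35·0.2 + 24·0.3 + 23·0.34 + 0·0.16
 = 7 + 7.2 + 7.82 + 0
 = 22.02
Net = 22.02 - 22 = 0.02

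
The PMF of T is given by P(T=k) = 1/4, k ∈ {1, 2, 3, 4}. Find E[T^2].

E[T^2] = Σ t^2·P(T=t)
 = 1·1/4 + 4·1/4 + 9·1/4 + 16·1/4
 = 1/4 + 1 + 9/4 + 4
 = 15/2

7.5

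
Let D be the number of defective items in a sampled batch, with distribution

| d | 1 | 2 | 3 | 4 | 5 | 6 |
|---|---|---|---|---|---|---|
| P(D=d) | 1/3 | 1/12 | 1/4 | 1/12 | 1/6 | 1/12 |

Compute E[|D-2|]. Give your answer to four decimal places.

E[|D-2|] = Σ |d-2|·P(D=d)
 = 1·1/3 + 0·1/12 + 1·1/4 + 2·1/12 + 3·1/6 + 4·1/12
 = 1/3 + 0 + 1/4 + 1/6 + 1/2 + 1/3
 = 19/12

1.5833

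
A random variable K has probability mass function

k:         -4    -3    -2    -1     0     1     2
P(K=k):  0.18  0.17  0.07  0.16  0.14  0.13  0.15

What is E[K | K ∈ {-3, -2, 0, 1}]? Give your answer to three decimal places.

-1.020

P(K ∈ {-3, -2, 0, 1}) = 0.17 + 0.07 + 0.14 + 0.13 = 0.51.
E[K | K ∈ {-3, -2, 0, 1}] = [(-3)·0.17 + (-2)·0.07 + 0·0.14 + 1·0.13] / 0.51
 = -0.52 / 0.51
 = -52/51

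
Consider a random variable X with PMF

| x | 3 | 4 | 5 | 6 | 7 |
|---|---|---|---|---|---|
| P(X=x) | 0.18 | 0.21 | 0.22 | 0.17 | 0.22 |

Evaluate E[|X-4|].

E[|X-4|] = Σ |x-4|·P(X=x)
 = 1·0.18 + 0·0.21 + 1·0.22 + 2·0.17 + 3·0.22
 = 0.18 + 0 + 0.22 + 0.34 + 0.66
 = 1.4

1.4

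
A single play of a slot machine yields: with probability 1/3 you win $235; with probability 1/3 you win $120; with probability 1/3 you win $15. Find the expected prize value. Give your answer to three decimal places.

E[payout] = 235·1/3 + 120·1/3 + 15·1/3
 = 235/3 + 40 + 5
 = 370/3

123.333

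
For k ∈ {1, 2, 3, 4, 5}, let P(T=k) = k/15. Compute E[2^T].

E[2^T] = Σ 2^t·P(T=t)
 = 2·1/15 + 4·2/15 + 8·1/5 + 16·4/15 + 32·1/3
 = 2/15 + 8/15 + 8/5 + 64/15 + 32/3
 = 86/5

17.2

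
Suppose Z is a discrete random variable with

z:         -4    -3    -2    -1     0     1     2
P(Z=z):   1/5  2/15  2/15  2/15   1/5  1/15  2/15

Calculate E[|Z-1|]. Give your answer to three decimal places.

2.533

E[|Z-1|] = Σ |z-1|·P(Z=z)
 = 5·1/5 + 4·2/15 + 3·2/15 + 2·2/15 + 1·1/5 + 0·1/15 + 1·2/15
 = 1 + 8/15 + 2/5 + 4/15 + 1/5 + 0 + 2/15
 = 38/15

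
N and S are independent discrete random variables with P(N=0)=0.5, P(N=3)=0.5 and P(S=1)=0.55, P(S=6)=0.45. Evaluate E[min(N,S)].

E[min(N,S)] = Σ_n Σ_s min(n,s) · P(N=n)P(S=s)
 = 0·0.275 + 0·0.225 + 1·0.275 + 3·0.225
 = 0 + 0 + 0.275 + 0.675
 = 0.95

0.95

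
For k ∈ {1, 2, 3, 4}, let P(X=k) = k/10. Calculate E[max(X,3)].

E[max(X,3)] = Σ max(x,3)·P(X=x)
 = 3·1/10 + 3·1/5 + 3·3/10 + 4·2/5
 = 3/10 + 3/5 + 9/10 + 8/5
 = 17/5

3.4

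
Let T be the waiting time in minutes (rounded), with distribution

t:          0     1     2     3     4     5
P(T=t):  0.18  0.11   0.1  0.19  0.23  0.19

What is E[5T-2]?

11.75

E[5T-2] = Σ (5t-2)·P(T=t)
 = (-2)·0.18 + 3·0.11 + 8·0.1 + 13·0.19 + 18·0.23 + 23·0.19
 = (-0.36) + 0.33 + 0.8 + 2.47 + 4.14 + 4.37
 = 11.75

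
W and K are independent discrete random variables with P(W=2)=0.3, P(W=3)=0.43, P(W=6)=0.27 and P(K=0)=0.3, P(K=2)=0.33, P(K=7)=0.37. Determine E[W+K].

6.76

E[W+K] = Σ_w Σ_k (w+k) · P(W=w)P(K=k)
 = 2·0.09 + 4·0.099 + 9·0.111 + 3·0.129 + 5·0.1419 + 10·0.1591 + 6·0.081 + 8·0.0891 + 13·0.0999
 = 0.18 + 0.396 + 0.999 + 0.387 + 0.7095 + 1.591 + 0.486 + 0.7128 + 1.2987
 = 6.76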